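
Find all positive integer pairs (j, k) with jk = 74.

The positive divisors of 74 are: 1, 2, 37, 74.
Each divisor d gives the pair (d, 74/d):
(1, 74), (2, 37), (37, 2), (74, 1)

(1, 74), (2, 37), (37, 2), (74, 1)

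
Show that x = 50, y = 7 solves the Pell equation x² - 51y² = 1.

Compute x² = 50² = 2500
Compute 51y² = 51·7² = 51·49 = 2499
x² - 51y² = 2500 - 2499 = 1
Since this equals 1, (50, 7) is a solution.

Yes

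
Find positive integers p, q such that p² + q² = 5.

Search for p with 5 - p² a perfect square.
p = 1: 5 - 1² = 5 - 1 = 4 = 2² ✓
So p = 1, q = 2.

p = 1, q = 2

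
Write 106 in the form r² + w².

We need to find integers r, w > 0 such that r² + w² = 106.
Trying r = 5: w² = 106 - 5² = 106 - 25 = 81
w = 9
Check: 5² + 9² = 25 + 81 = 106 ✓

106 = 5² + 9²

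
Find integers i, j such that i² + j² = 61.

We need to find integers i, j > 0 such that i² + j² = 61.
Trying i = 5: j² = 61 - 5² = 61 - 25 = 36
j = 6
Check: 5² + 6² = 25 + 36 = 61 ✓

61 = 5² + 6²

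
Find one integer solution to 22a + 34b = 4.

Step 1: Check solvability.
gcd(22, 34) = 2
Since 2 divides 4, solutions exist.

Step 2: Apply extended Euclidean algorithm to find gcd.
We find integers such that 22*x0 + 34*y0 = 2

Step 3: Scale the particular solution.
Multiply by 4/2 = 2:
a = -6, b = 4

Step 4: Verify.
22*(-6) + 34*(4) = 4 = 4 ✓

a = -6, b = 4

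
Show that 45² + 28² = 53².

Compute a² + b²:
45² + 28² = 2025 + 784 = 2809
Compute c²:
53² = 2809
Since 2809 = 2809, it is a Pythagorean triple.

Yes, it is a Pythagorean triple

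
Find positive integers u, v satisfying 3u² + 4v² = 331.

Try small values of u and check whether (331 - 3u²)/4 is a perfect square.
u = 5: 3·5² = 75, so 4v² = 331 - 75 = 256, giving v² = 64, v = 8.
Check: 3·5² + 4·8² = 75 + 256 = 331 ✓

u = 5, v = 8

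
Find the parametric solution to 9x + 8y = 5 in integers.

Step 1: Compute gcd(9, 8) = 1.
Since 1 divides 5, solutions exist.

Step 2: Find a particular solution using extended Euclidean algorithm.
We get x₀ = 5, y₀ = -5.
Check: 9*5 + 8*-5 = 5 = 5 ✓

Step 3: Write the general solution.
x = 5 + (8/1)t = 5 + 8t
y = -5 - (9/1)t = -5 - 9t
for any integer t.

x = 5 + 8t, y = -5 - 9t for integer t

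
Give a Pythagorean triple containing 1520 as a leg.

We need the other leg and hypotenuse such that 1520² + x² = c².
Take x = 1485, c = 2125: 1520² + 1485² = 2310400 + 2205225 = 4515625 = 2125² ✓
Triple: (1485, 1520, 2125)

(1485, 1520, 2125)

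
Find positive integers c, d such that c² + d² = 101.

Search for c with 101 - c² a perfect square.
c = 1: 101 - 1² = 101 - 1 = 100 = 10² ✓
So c = 1, d = 10.

c = 1, d = 10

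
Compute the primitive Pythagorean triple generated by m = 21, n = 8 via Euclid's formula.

a = m² - n² = 21² - 8² = 441 - 64 = 377
b = 2mn = 2·21·8 = 336
c = m² + n² = 441 + 64 = 505
Verify: 377² + 336² = 142129 + 112896 = 255025 = 505² ✓

(377, 336, 505)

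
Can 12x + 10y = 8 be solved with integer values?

Step 1: Compute gcd(12, 10).
gcd(12, 10) = 2

Step 2: Check divisibility.
Does 2 divide 8? 8 = 2 x 4, so yes.

By the theorem on linear Diophantine equations, 12x + 10y = 8 has integer solutions if and only if gcd(12, 10) divides 8. Since 2 | 8, solutions exist.

Yes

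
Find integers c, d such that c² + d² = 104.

We need to find integers c, d > 0 such that c² + d² = 104.
Trying c = 2: d² = 104 - 2² = 104 - 4 = 100
d = 10
Check: 2² + 10² = 4 + 100 = 104 ✓

104 = 2² + 10²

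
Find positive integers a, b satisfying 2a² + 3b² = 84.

Try small values of a and check whether (84 - 2a²)/3 is a perfect square.
a = 6: 2·6² = 72, so 3b² = 84 - 72 = 12, giving b² = 4, b = 2.
Check: 2·6² + 3·2² = 72 + 12 = 84 ✓

a = 6, b = 2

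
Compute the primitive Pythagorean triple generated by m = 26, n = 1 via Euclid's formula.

a = m² - n² = 26² - 1² = 676 - 1 = 675
b = 2mn = 2·26·1 = 52
c = m² + n² = 676 + 1 = 677
Verify: 675² + 52² = 455625 + 2704 = 458329 = 677² ✓

(675, 52, 677)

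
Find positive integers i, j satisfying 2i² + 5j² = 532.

Try small values of i and check whether (532 - 2i²)/5 is a perfect square.
i = 4: 2·4² = 32, so 5j² = 532 - 32 = 500, giving j² = 100, j = 10.
Check: 2·4² + 5·10² = 32 + 500 = 532 ✓

i = 4, j = 10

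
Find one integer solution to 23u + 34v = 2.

Step 1: Check solvability.
gcd(23, 34) = 1
Since 1 divides 2, solutions exist.

Step 2: Apply extended Euclidean algorithm to find gcd.
We find integers such that 23*x0 + 34*y0 = 1

Step 3: Scale the particular solution.
Multiply by 2/1 = 2:
u = 6, v = -4

Step 4: Verify.
23*(6) + 34*(-4) = 2 = 2 ✓

u = 6, v = -4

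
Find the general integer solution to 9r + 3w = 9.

Step 1: Compute gcd(9, 3) = 3.
Since 3 divides 9, solutions exist.

Step 2: Find a particular solution using extended Euclidean algorithm.
We get r₀ = 0, w₀ = 3.
Check: 9*0 + 3*3 = 9 = 9 ✓

Step 3: Write the general solution.
r = 0 + (3/3)t = 0 + 1t
w = 3 - (9/3)t = 3 - 3t
for any integer t.

r = 0 + 1t, w = 3 - 3t for integer t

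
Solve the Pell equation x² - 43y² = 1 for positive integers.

We seek the smallest positive integers (x, y) with x² - 43y² = 1, i.e., x² = 43y² + 1.
Try successive y values:
y = 1: x² = 43·1² + 1 = 44, not a perfect square
y = 2: x² = 43·2² + 1 = 173, not a perfect square
y = 3: x² = 43·3² + 1 = 388, not a perfect square
... continuing the search (or via continued fractions) ...
y = 531: x² = 43·531² + 1 = 12124324, x = 3482 ✓

Verify: 3482² - 43·531² = 12124324 - 12124323 = 1 ✓

x = 3482, y = 531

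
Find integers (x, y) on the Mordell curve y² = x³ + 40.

Try small integer x values and check whether x³ + 40 is a perfect square.
x = 6: x³ + 40 = 6³ + 40 = 216 + 40 = 256
Is 256 a perfect square? 16² = 256 ✓
So (x, y) = (6, -16) is a solution.

x = 6, y = -16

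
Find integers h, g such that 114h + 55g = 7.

Step 1: Check solvability.
gcd(114, 55) = 1
Since 1 divides 7, solutions exist.

Step 2: Apply extended Euclidean algorithm to find gcd.
We find integers such that 114*x0 + 55*y0 = 1

Step 3: Scale the particular solution.
Multiply by 7/1 = 7:
h = 98, g = -203

Step 4: Verify.
114*(98) + 55*(-203) = 7 = 7 ✓

h = 98, g = -203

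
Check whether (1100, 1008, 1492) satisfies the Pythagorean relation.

Compute a² + b²:
1100² + 1008² = 1210000 + 1016064 = 2226064
Compute c²:
1492² = 2226064
Since 2226064 = 2226064, it is a Pythagorean triple.

Yes, it is a Pythagorean triple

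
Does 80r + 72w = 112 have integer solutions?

Step 1: Compute gcd(80, 72).
gcd(80, 72) = 8

Step 2: Check divisibility.
Does 8 divide 112? 112 = 8 x 14, so yes.

By the theorem on linear Diophantine equations, 80r + 72w = 112 has integer solutions if and only if gcd(80, 72) divides 112. Since 8 | 112, solutions exist.

Yes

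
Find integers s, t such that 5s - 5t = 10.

Step 1: Check solvability.
gcd(5, 5) = 5
Since 5 divides 10, solutions exist.

Step 2: Apply extended Euclidean algorithm to find gcd.
We find integers such that 5*x0 + 5*y0 = 5

Step 3: Scale the particular solution.
Multiply by 10/5 = 2:
s = 0, t = -2

Step 4: Verify.
5*(0) - 5*(-2) = 10 = 10 ✓

s = 0, t = -2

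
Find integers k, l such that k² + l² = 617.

We need to find integers k, l > 0 such that k² + l² = 617.
Trying k = 16: l² = 617 - 16² = 617 - 256 = 361
l = 19
Check: 16² + 19² = 256 + 361 = 617 ✓

617 = 16² + 19²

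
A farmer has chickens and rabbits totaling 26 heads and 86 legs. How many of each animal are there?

Let c = chickens, r = rabbits.
Heads: c + r = 26
Legs: 2c + 4r = 86
From the first equation, c = 26 - r. Substitute:
2(26 - r) + 4r = 86
52 + 2r = 86
r = (86 - 52)/2 = 17
c = 26 - 17 = 9

Chickens: 9, Rabbits: 17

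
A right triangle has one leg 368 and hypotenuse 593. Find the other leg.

a² = c² - b² = 351649 - 135424 = 216225
a = 465

465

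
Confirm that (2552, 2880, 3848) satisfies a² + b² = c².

Compute a² + b² = 2552² + 2880² = 6512704 + 8294400 = 14807104
Compute c² = 3848² = 14807104
Since 14807104 = 14807104, confirmed.

Yes, it is a Pythagorean triple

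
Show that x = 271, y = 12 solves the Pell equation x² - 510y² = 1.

Compute x² = 271² = 73441
Compute 510y² = 510·12² = 510·144 = 73440
x² - 510y² = 73441 - 73440 = 1
Since this equals 1, (271, 12) is a solution.

Yes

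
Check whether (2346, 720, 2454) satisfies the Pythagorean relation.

Compute a² + b²:
2346² + 720² = 5503716 + 518400 = 6022116
Compute c²:
2454² = 6022116
Since 6022116 = 6022116, it is a Pythagorean triple.

Yes, it is a Pythagorean triple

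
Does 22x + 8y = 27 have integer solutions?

Step 1: Compute gcd(22, 8).
gcd(22, 8) = 2

Step 2: Check divisibility.
Does 2 divide 27? 27 = 2 x 13 + 1, so no.

By the theorem on linear Diophantine equations, 22x + 8y = 27 has integer solutions if and only if gcd(22, 8) divides 27. Since 2 does not divide 27, no solutions exist.

No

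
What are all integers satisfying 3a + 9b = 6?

Step 1: Compute gcd(3, 9) = 3.
Since 3 divides 6, solutions exist.

Step 2: Find a particular solution using extended Euclidean algorithm.
We get a₀ = 2, b₀ = 0.
Check: 3*2 + 9*0 = 6 = 6 ✓

Step 3: Write the general solution.
a = 2 + (9/3)t = 2 + 3t
b = 0 - (3/3)t = 0 - 1t
for any integer t.

a = 2 + 3t, b = 0 - 1t for integer t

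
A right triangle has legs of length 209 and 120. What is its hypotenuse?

c² = a² + b² = 209² + 120² = 43681 + 14400 = 58081
c = 241

241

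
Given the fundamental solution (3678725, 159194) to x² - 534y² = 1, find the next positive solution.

Solutions to x² - Dy² = 1 are generated by powers of (x₀ + y₀√D).
The next solution satisfies x₁ + y₁√534 = (x₀ + y₀√534)², giving:
x₁ = x₀² + 534y₀² = 3678725² + 534·159194² = 13533017625625 + 13533017625624 = 27066035251249
y₁ = 2x₀y₀ = 2·3678725·159194 = 1171261895300

Verify: 27066035251249² - 534·1171261895300² = 732570264221853518556060001 - 732570264221853518556060000 = 1 ✓

x = 27066035251249, y = 1171261895300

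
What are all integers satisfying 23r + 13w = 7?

Step 1: Compute gcd(23, 13) = 1.
Since 1 divides 7, solutions exist.

Step 2: Find a particular solution using extended Euclidean algorithm.
We get r₀ = 28, w₀ = -49.
Check: 23*28 + 13*-49 = 7 = 7 ✓

Step 3: Write the general solution.
r = 28 + (13/1)t = 28 + 13t
w = -49 - (23/1)t = -49 - 23t
for any integer t.

r = 28 + 13t, w = -49 - 23t for integer t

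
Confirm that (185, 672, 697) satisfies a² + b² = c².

Compute a² + b² = 185² + 672² = 34225 + 451584 = 485809
Compute c² = 697² = 485809
Since 485809 = 485809, confirmed.

Yes, it is a Pythagorean triple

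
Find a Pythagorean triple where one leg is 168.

We need the other leg and hypotenuse such that 168² + x² = c².
Take x = 775, c = 793: 168² + 775² = 28224 + 600625 = 628849 = 793² ✓
Triple: (775, 168, 793)

(775, 168, 793)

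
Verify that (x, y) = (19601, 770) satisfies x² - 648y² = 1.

Compute x² = 19601² = 384199201
Compute 648y² = 648·770² = 648·592900 = 384199200
x² - 648y² = 384199201 - 384199200 = 1
Since this equals 1, (19601, 770) is a solution.

Yes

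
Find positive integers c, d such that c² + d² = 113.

Search for c with 113 - c² a perfect square.
c = 7: 113 - 7² = 113 - 49 = 64 = 8² ✓
So c = 7, d = 8.

c = 7, d = 8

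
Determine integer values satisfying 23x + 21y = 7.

Step 1: Check solvability.
gcd(23, 21) = 1
Since 1 divides 7, solutions exist.

Step 2: Apply extended Euclidean algorithm to find gcd.
We find integers such that 23*x0 + 21*y0 = 1

Step 3: Scale the particular solution.
Multiply by 7/1 = 7:
x = -70, y = 77

Step 4: Verify.
23*(-70) + 21*(77) = 7 = 7 ✓

x = -70, y = 77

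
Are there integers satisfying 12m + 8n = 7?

Step 1: Compute gcd(12, 8).
gcd(12, 8) = 4

Step 2: Check divisibility.
Does 4 divide 7? 7 = 4 x 1 + 3, so no.

By the theorem on linear Diophantine equations, 12m + 8n = 7 has integer solutions if and only if gcd(12, 8) divides 7. Since 4 does not divide 7, no solutions exist.

No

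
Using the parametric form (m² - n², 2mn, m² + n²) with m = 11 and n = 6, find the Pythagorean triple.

a = m² - n² = 121 - 36 = 85
b = 2mn = 2·11·6 = 132
c = m² + n² = 121 + 36 = 157
Verify: 85² + 132² = 7225 + 17424 = 24649 = 157² ✓

(85, 132, 157)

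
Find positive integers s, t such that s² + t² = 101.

Search for s with 101 - s² a perfect square.
s = 1: 101 - 1² = 101 - 1 = 100 = 10² ✓
So s = 1, t = 10.

s = 1, t = 10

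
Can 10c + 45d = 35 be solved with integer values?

Step 1: Compute gcd(10, 45).
gcd(10, 45) = 5

Step 2: Check divisibility.
Does 5 divide 35? 35 = 5 x 7, so yes.

By the theorem on linear Diophantine equations, 10c + 45d = 35 has integer solutions if and only if gcd(10, 45) divides 35. Since 5 | 35, solutions exist.

Yes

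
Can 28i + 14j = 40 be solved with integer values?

Step 1: Compute gcd(28, 14).
gcd(28, 14) = 14

Step 2: Check divisibility.
Does 14 divide 40? 40 = 14 x 2 + 12, so no.

By the theorem on linear Diophantine equations, 28i + 14j = 40 has integer solutions if and only if gcd(28, 14) divides 40. Since 14 does not divide 40, no solutions exist.

No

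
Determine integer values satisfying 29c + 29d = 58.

Step 1: Check solvability.
gcd(29, 29) = 29
Since 29 divides 58, solutions exist.

Step 2: Apply extended Euclidean algorithm to find gcd.
We find integers such that 29*x0 + 29*y0 = 29

Step 3: Scale the particular solution.
Multiply by 58/29 = 2:
c = 0, d = 2

Step 4: Verify.
29*(0) + 29*(2) = 58 = 58 ✓

c = 0, d = 2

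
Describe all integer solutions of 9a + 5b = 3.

Step 1: Compute gcd(9, 5) = 1.
Since 1 divides 3, solutions exist.

Step 2: Find a particular solution using extended Euclidean algorithm.
We get a₀ = -3, b₀ = 6.
Check: 9*-3 + 5*6 = 3 = 3 ✓

Step 3: Write the general solution.
a = -3 + (5/1)t = -3 + 5t
b = 6 - (9/1)t = 6 - 9t
for any integer t.

a = -3 + 5t, b = 6 - 9t for integer t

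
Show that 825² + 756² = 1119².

Compute a² + b² = 825² + 756² = 680625 + 571536 = 1252161
Compute c² = 1119² = 1252161
Since 1252161 = 1252161, confirmed.

Yes, it is a Pythagorean triple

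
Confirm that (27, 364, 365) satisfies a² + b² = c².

Compute a² + b² = 27² + 364² = 729 + 132496 = 133225
Compute c² = 365² = 133225
Since 133225 = 133225, confirmed.

Yes, it is a Pythagorean triple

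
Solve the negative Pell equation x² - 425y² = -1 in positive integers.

We need x² = 425y² - 1. Try successive y:
y = 1: x² = 425·1² - 1 = 424, not a perfect square
y = 2: x² = 425·2² - 1 = 1699, not a perfect square
y = 3: x² = 425·3² - 1 = 3824, not a perfect square
...
y = 13: x² = 425·13² - 1 = 71824 = 268² ✓
Check: 268² - 425·13² = 71824 - 71825 = -1 ✓

x = 268, y = 13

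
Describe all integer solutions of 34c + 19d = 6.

Step 1: Compute gcd(34, 19) = 1.
Since 1 divides 6, solutions exist.

Step 2: Find a particular solution using extended Euclidean algorithm.
We get c₀ = -30, d₀ = 54.
Check: 34*-30 + 19*54 = 6 = 6 ✓

Step 3: Write the general solution.
c = -30 + (19/1)t = -30 + 19t
d = 54 - (34/1)t = 54 - 34t
for any integer t.

c = -30 + 19t, d = 54 - 34t for integer t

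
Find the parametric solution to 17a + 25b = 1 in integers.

Step 1: Compute gcd(17, 25) = 1.
Since 1 divides 1, solutions exist.

Step 2: Find a particular solution using extended Euclidean algorithm.
We get a₀ = 3, b₀ = -2.
Check: 17*3 + 25*-2 = 1 = 1 ✓

Step 3: Write the general solution.
a = 3 + (25/1)t = 3 + 25t
b = -2 - (17/1)t = -2 - 17t
for any integer t.

a = 3 + 25t, b = -2 - 17t for integer t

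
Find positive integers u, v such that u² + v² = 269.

Search for u with 269 - u² a perfect square.
u = 10: 269 - 10² = 269 - 100 = 169 = 13² ✓
So u = 10, v = 13.

u = 10, v = 13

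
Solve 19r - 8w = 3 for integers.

Step 1: Check solvability.
gcd(19, 8) = 1
Since 1 divides 3, solutions exist.

Step 2: Apply extended Euclidean algorithm to find gcd.
We find integers such that 19*x0 + 8*y0 = 1

Step 3: Scale the particular solution.
Multiply by 3/1 = 3:
r = 9, w = 21

Step 4: Verify.
19*(9) - 8*(21) = 3 = 3 ✓

r = 9, w = 21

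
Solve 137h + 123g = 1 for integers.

Step 1: Check solvability.
gcd(137, 123) = 1
Since 1 divides 1, solutions exist.

Step 2: Apply extended Euclidean algorithm to find gcd.
We find integers such that 137*x0 + 123*y0 = 1

Step 3: Scale the particular solution.
Multiply by 1/1 = 1:
h = 44, g = -49

Step 4: Verify.
137*(44) + 123*(-49) = 1 = 1 ✓

h = 44, g = -49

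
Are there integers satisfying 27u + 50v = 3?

Step 1: Compute gcd(27, 50).
gcd(27, 50) = 1

Step 2: Check divisibility.
Does 1 divide 3? 3 = 1 x 3, so yes.

By the theorem on linear Diophantine equations, 27u + 50v = 3 has integer solutions if and only if gcd(27, 50) divides 3. Since 1 | 3, solutions exist.

Yes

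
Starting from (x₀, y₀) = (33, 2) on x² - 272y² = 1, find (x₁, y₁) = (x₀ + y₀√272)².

Solutions to x² - Dy² = 1 are generated by powers of (x₀ + y₀√D).
The next solution satisfies x₁ + y₁√272 = (x₀ + y₀√272)², giving:
x₁ = x₀² + 272y₀² = 33² + 272·2² = 1089 + 1088 = 2177
y₁ = 2x₀y₀ = 2·33·2 = 132

Verify: 2177² - 272·132² = 4739329 - 4739328 = 1 ✓

x = 2177, y = 132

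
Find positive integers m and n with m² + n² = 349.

We need to find integers m, n > 0 such that m² + n² = 349.
Trying m = 5: n² = 349 - 5² = 349 - 25 = 324
n = 18
Check: 5² + 18² = 25 + 324 = 349 ✓

349 = 5² + 18²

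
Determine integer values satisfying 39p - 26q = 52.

Step 1: Check solvability.
gcd(39, 26) = 13
Since 13 divides 52, solutions exist.

Step 2: Apply extended Euclidean algorithm to find gcd.
We find integers such that 39*x0 + 26*y0 = 13

Step 3: Scale the particular solution.
Multiply by 52/13 = 4:
p = 4, q = 4

Step 4: Verify.
39*(4) - 26*(4) = 52 = 52 ✓

p = 4, q = 4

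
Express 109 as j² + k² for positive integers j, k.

We need to find integers j, k > 0 such that j² + k² = 109.
Trying j = 3: k² = 109 - 3² = 109 - 9 = 100
k = 10
Check: 3² + 10² = 9 + 100 = 109 ✓

109 = 3² + 10²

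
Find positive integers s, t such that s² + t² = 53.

Search for s with 53 - s² a perfect square.
s = 2: 53 - 2² = 53 - 4 = 49 = 7² ✓
So s = 2, t = 7.

s = 2, t = 7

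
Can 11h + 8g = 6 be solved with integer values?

Step 1: Compute gcd(11, 8).
gcd(11, 8) = 1

Step 2: Check divisibility.
Does 1 divide 6? 6 = 1 x 6, so yes.

By the theorem on linear Diophantine equations, 11h + 8g = 6 has integer solutions if and only if gcd(11, 8) divides 6. Since 1 | 6, solutions exist.

Yes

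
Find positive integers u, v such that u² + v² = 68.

Search for u with 68 - u² a perfect square.
u = 2: 68 - 2² = 68 - 4 = 64 = 8² ✓
So u = 2, v = 8.

u = 2, v = 8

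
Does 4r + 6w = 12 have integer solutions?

Step 1: Compute gcd(4, 6).
gcd(4, 6) = 2

Step 2: Check divisibility.
Does 2 divide 12? 12 = 2 x 6, so yes.

By the theorem on linear Diophantine equations, 4r + 6w = 12 has integer solutions if and only if gcd(4, 6) divides 12. Since 2 | 12, solutions exist.

Yes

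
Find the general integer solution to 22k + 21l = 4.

Step 1: Compute gcd(22, 21) = 1.
Since 1 divides 4, solutions exist.

Step 2: Find a particular solution using extended Euclidean algorithm.
We get k₀ = 4, l₀ = -4.
Check: 22*4 + 21*-4 = 4 = 4 ✓

Step 3: Write the general solution.
k = 4 + (21/1)t = 4 + 21t
l = -4 - (22/1)t = -4 - 22t
for any integer t.

k = 4 + 21t, l = -4 - 22t for integer t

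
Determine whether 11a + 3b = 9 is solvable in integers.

Step 1: Compute gcd(11, 3).
gcd(11, 3) = 1

Step 2: Check divisibility.
Does 1 divide 9? 9 = 1 x 9, so yes.

By the theorem on linear Diophantine equations, 11a + 3b = 9 has integer solutions if and only if gcd(11, 3) divides 9. Since 1 | 9, solutions exist.

Yes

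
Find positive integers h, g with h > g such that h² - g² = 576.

Factor: h² - g² = (h+g)(h-g) = 576.
We need two factors of 576 with the same parity.
Use h+g = 288 and h-g = 2 (product 288·2 = 576).
Adding: 2h = 290, so h = 145.
Subtracting: 2g = 286, so g = 143.
Check: 145² - 143² = 21025 - 20449 = 576 ✓

h = 145, g = 143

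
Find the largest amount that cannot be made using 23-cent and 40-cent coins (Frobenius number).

For two coprime denominations a and b, the Frobenius number (largest value not representable as a non-negative combination) is ab - a - b.
Here gcd(23, 40) = 1, so they are coprime.
F(23, 40) = 23·40 - 23 - 40 = 920 - 63 = 857

857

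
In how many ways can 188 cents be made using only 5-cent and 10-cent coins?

We need non-negative integers (x, y) with 5x + 10y = 188.
For each x from 0 to 37, check if (188 - 5x) is a non-negative multiple of 10.
Solutions (x, y): none
Count: 0

0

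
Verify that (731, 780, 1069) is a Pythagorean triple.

Compute a² + b² = 731² + 780² = 534361 + 608400 = 1142761
Compute c² = 1069² = 1142761
Since 1142761 = 1142761, confirmed.

Yes, it is a Pythagorean triple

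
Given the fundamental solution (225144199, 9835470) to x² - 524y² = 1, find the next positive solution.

Solutions to x² - Dy² = 1 are generated by powers of (x₀ + y₀√D).
The next solution satisfies x₁ + y₁√524 = (x₀ + y₀√524)², giving:
x₁ = x₀² + 524y₀² = 225144199² + 524·9835470² = 50689910343351601 + 50689910343351600 = 101379820686703201
y₁ = 2x₀y₀ = 2·225144199·9835470 = 4428798029877060

Verify: 101379820686703201² - 524·4428798029877060² = 10277868042468094293168926263646401 - 10277868042468094293168926263646400 = 1 ✓

x = 101379820686703201, y = 4428798029877060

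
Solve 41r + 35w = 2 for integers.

Step 1: Check solvability.
gcd(41, 35) = 1
Since 1 divides 2, solutions exist.

Step 2: Apply extended Euclidean algorithm to find gcd.
We find integers such that 41*x0 + 35*y0 = 1

Step 3: Scale the particular solution.
Multiply by 2/1 = 2:
r = 12, w = -14

Step 4: Verify.
41*(12) + 35*(-14) = 2 = 2 ✓

r = 12, w = -14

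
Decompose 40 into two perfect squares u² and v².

We need to find integers u, v > 0 such that u² + v² = 40.
Trying u = 2: v² = 40 - 2² = 40 - 4 = 36
v = 6
Check: 2² + 6² = 4 + 36 = 40 ✓

40 = 2² + 6²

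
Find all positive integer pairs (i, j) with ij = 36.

The positive divisors of 36 are: 1, 2, 3, 4, 6, 9, 12, 18, 36.
Each divisor d gives the pair (d, 36/d):
(1, 36), (2, 18), (3, 12), (4, 9), (6, 6), (9, 4), (12, 3), (18, 2), (36, 1)

(1, 36), (2, 18), (3, 12), (4, 9), (6, 6), (9, 4), (12, 3), (18, 2), (36, 1)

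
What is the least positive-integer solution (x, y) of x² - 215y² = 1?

We seek the smallest positive integers (x, y) with x² - 215y² = 1, i.e., x² = 215y² + 1.
Try successive y values:
y = 1: x² = 215·1² + 1 = 216, not a perfect square
y = 2: x² = 215·2² + 1 = 861, not a perfect square
y = 3: x² = 215·3² + 1 = 1936, x = 44 ✓

Verify: 44² - 215·3² = 1936 - 1935 = 1 ✓

x = 44, y = 3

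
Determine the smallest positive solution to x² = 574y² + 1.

We seek the smallest positive integers (x, y) with x² - 574y² = 1, i.e., x² = 574y² + 1.
Try successive y values:
y = 1: x² = 574·1² + 1 = 575, not a perfect square
y = 2: x² = 574·2² + 1 = 2297, not a perfect square
y = 3: x² = 574·3² + 1 = 5167, not a perfect square
... continuing the search (or via continued fractions) ...
y = 24: x² = 574·24² + 1 = 330625, x = 575 ✓

Verify: 575² - 574·24² = 330625 - 330624 = 1 ✓

x = 575, y = 24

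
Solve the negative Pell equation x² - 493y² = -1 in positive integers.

We need x² = 493y² - 1. Try successive y:
y = 1: x² = 493·1² - 1 = 492, not a perfect square
y = 2: x² = 493·2² - 1 = 1971, not a perfect square
y = 3: x² = 493·3² - 1 = 4436, not a perfect square
...
y = 30805: x² = 493·30805² - 1 = 467831376324 = 683982² ✓
Check: 683982² - 493·30805² = 467831376324 - 467831376325 = -1 ✓

x = 683982, y = 30805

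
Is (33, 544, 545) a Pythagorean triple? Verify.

Compute a² + b² = 33² + 544² = 1089 + 295936 = 297025
Compute c² = 545² = 297025
Since 297025 = 297025, confirmed.

Yes, it is a Pythagorean triple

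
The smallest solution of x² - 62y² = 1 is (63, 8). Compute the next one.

Solutions to x² - Dy² = 1 are generated by powers of (x₀ + y₀√D).
The next solution satisfies x₁ + y₁√62 = (x₀ + y₀√62)², giving:
x₁ = x₀² + 62y₀² = 63² + 62·8² = 3969 + 3968 = 7937
y₁ = 2x₀y₀ = 2·63·8 = 1008

Verify: 7937² - 62·1008² = 62995969 - 62995968 = 1 ✓

x = 7937, y = 1008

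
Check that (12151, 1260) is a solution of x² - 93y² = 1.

Compute x² = 12151² = 147646801
Compute 93y² = 93·1260² = 93·1587600 = 147646800
x² - 93y² = 147646801 - 147646800 = 1
Since this equals 1, (12151, 1260) is a solution.

Yes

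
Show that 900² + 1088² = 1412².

Compute a² + b²:
900² + 1088² = 810000 + 1183744 = 1993744
Compute c²:
1412² = 1993744
Since 1993744 = 1993744, it is a Pythagorean triple.

Yes, it is a Pythagorean triple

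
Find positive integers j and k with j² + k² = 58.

We need to find integers j, k > 0 such that j² + k² = 58.
Trying j = 3: k² = 58 - 3² = 58 - 9 = 49
k = 7
Check: 3² + 7² = 9 + 49 = 58 ✓

58 = 3² + 7²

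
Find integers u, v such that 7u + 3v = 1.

Step 1: Check solvability.
gcd(7, 3) = 1
Since 1 divides 1, solutions exist.

Step 2: Apply extended Euclidean algorithm to find gcd.
We find integers such that 7*x0 + 3*y0 = 1

Step 3: Scale the particular solution.
Multiply by 1/1 = 1:
u = 1, v = -2

Step 4: Verify.
7*(1) + 3*(-2) = 1 = 1 ✓

u = 1, v = -2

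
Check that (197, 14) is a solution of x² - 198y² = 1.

Compute x² = 197² = 38809
Compute 198y² = 198·14² = 198·196 = 38808
x² - 198y² = 38809 - 38808 = 1
Since this equals 1, (197, 14) is a solution.

Yes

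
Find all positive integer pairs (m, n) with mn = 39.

The positive divisors of 39 are: 1, 3, 13, 39.
Each divisor d gives the pair (d, 39/d):
(1, 39), (3, 13), (13, 3), (39, 1)

(1, 39), (3, 13), (13, 3), (39, 1)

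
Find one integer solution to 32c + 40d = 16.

Step 1: Check solvability.
gcd(32, 40) = 8
Since 8 divides 16, solutions exist.

Step 2: Apply extended Euclidean algorithm to find gcd.
We find integers such that 32*x0 + 40*y0 = 8

Step 3: Scale the particular solution.
Multiply by 16/8 = 2:
c = -2, d = 2

Step 4: Verify.
32*(-2) + 40*(2) = 16 = 16 ✓

c = -2, d = 2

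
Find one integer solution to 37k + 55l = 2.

Step 1: Check solvability.
gcd(37, 55) = 1
Since 1 divides 2, solutions exist.

Step 2: Apply extended Euclidean algorithm to find gcd.
We find integers such that 37*x0 + 55*y0 = 1

Step 3: Scale the particular solution.
Multiply by 2/1 = 2:
k = 6, l = -4

Step 4: Verify.
37*(6) + 55*(-4) = 2 = 2 ✓

k = 6, l = -4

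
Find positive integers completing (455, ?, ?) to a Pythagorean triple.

We need the other leg and hypotenuse such that 455² + x² = c².
Take x = 504, c = 679: 455² + 504² = 207025 + 254016 = 461041 = 679² ✓
Triple: (455, 504, 679)

(455, 504, 679)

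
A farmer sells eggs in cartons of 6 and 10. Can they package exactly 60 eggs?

We need non-negative a, b with 6a + 10b = 60.
gcd(6, 10) = 2 divides 60.
Try a = 0: 10b = 60 - 0 = 60, so b = 6.
One way: 0 cartons of 6 and 6 cartons of 10.

Yes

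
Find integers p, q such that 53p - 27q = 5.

Step 1: Check solvability.
gcd(53, 27) = 1
Since 1 divides 5, solutions exist.

Step 2: Apply extended Euclidean algorithm to find gcd.
We find integers such that 53*x0 + 27*y0 = 1

Step 3: Scale the particular solution.
Multiply by 5/1 = 5:
p = -5, q = -10

Step 4: Verify.
53*(-5) - 27*(-10) = 5 = 5 ✓

p = -5, q = -10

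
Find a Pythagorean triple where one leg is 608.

We need the other leg and hypotenuse such that 608² + x² = c².
Take x = 105, c = 617: 608² + 105² = 369664 + 11025 = 380689 = 617² ✓
Triple: (105, 608, 617)

(105, 608, 617)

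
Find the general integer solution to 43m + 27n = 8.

Step 1: Compute gcd(43, 27) = 1.
Since 1 divides 8, solutions exist.

Step 2: Find a particular solution using extended Euclidean algorithm.
We get m₀ = -40, n₀ = 64.
Check: 43*-40 + 27*64 = 8 = 8 ✓

Step 3: Write the general solution.
m = -40 + (27/1)t = -40 + 27t
n = 64 - (43/1)t = 64 - 43t
for any integer t.

m = -40 + 27t, n = 64 - 43t for integer t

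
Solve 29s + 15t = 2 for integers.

Step 1: Check solvability.
gcd(29, 15) = 1
Since 1 divides 2, solutions exist.

Step 2: Apply extended Euclidean algorithm to find gcd.
We find integers such that 29*x0 + 15*y0 = 1

Step 3: Scale the particular solution.
Multiply by 2/1 = 2:
s = -2, t = 4

Step 4: Verify.
29*(-2) + 15*(4) = 2 = 2 ✓

s = -2, t = 4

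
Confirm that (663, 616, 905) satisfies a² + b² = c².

Compute a² + b² = 663² + 616² = 439569 + 379456 = 819025
Compute c² = 905² = 819025
Since 819025 = 819025, confirmed.

Yes, it is a Pythagorean triple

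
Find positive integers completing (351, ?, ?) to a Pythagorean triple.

We need the other leg and hypotenuse such that 351² + x² = c².
Take x = 280, c = 449: 351² + 280² = 123201 + 78400 = 201601 = 449² ✓
Triple: (351, 280, 449)

(351, 280, 449)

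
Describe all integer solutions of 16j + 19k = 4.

Step 1: Compute gcd(16, 19) = 1.
Since 1 divides 4, solutions exist.

Step 2: Find a particular solution using extended Euclidean algorithm.
We get j₀ = 24, k₀ = -20.
Check: 16*24 + 19*-20 = 4 = 4 ✓

Step 3: Write the general solution.
j = 24 + (19/1)t = 24 + 19t
k = -20 - (16/1)t = -20 - 16t
for any integer t.

j = 24 + 19t, k = -20 - 16t for integer t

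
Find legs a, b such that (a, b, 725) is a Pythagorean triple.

We need a² + b² = 725² = 525625.
Trying: 333² + 644² = 110889 + 414736 = 525625 ✓

(333, 644, 725)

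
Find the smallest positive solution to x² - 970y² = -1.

We need x² = 970y² - 1. Try successive y:
y = 1: x² = 970·1² - 1 = 969, not a perfect square
y = 2: x² = 970·2² - 1 = 3879, not a perfect square
y = 3: x² = 970·3² - 1 = 8729, not a perfect square
...
y = 10537: x² = 970·10537² - 1 = 107697517929 = 328173² ✓
Check: 328173² - 970·10537² = 107697517929 - 107697517930 = -1 ✓

x = 328173, y = 10537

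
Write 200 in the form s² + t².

We need to find integers s, t > 0 such that s² + t² = 200.
Trying s = 2: t² = 200 - 2² = 200 - 4 = 196
t = 14
Check: 2² + 14² = 4 + 196 = 200 ✓

200 = 2² + 14²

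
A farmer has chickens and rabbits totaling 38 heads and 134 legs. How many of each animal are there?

Let c = chickens, r = rabbits.
Heads: c + r = 38
Legs: 2c + 4r = 134
From the first equation, c = 38 - r. Substitute:
2(38 - r) + 4r = 134
76 + 2r = 134
r = (134 - 76)/2 = 29
c = 38 - 29 = 9

Chickens: 9, Rabbits: 29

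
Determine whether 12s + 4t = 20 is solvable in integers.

Step 1: Compute gcd(12, 4).
gcd(12, 4) = 4

Step 2: Check divisibility.
Does 4 divide 20? 20 = 4 x 5, so yes.

By the theorem on linear Diophantine equations, 12s + 4t = 20 has integer solutions if and only if gcd(12, 4) divides 20. Since 4 | 20, solutions exist.

Yes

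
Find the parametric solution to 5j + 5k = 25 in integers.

Step 1: Compute gcd(5, 5) = 5.
Since 5 divides 25, solutions exist.

Step 2: Find a particular solution using extended Euclidean algorithm.
We get j₀ = 0, k₀ = 5.
Check: 5*0 + 5*5 = 25 = 25 ✓

Step 3: Write the general solution.
j = 0 + (5/5)t = 0 + 1t
k = 5 - (5/5)t = 5 - 1t
for any integer t.

j = 0 + 1t, k = 5 - 1t for integer t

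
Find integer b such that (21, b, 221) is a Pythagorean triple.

b² = c² - a² = 221² - 21² = 48841 - 441 = 48400
b = sqrt(48400) = 220

220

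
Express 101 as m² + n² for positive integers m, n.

We need to find integers m, n > 0 such that m² + n² = 101.
Trying m = 1: n² = 101 - 1² = 101 - 1 = 100
n = 10
Check: 1² + 10² = 1 + 100 = 101 ✓

101 = 1² + 10²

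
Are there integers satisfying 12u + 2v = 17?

Step 1: Compute gcd(12, 2).
gcd(12, 2) = 2

Step 2: Check divisibility.
Does 2 divide 17? 17 = 2 x 8 + 1, so no.

By the theorem on linear Diophantine equations, 12u + 2v = 17 has integer solutions if and only if gcd(12, 2) divides 17. Since 2 does not divide 17, no solutions exist.

No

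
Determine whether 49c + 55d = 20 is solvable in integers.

Step 1: Compute gcd(49, 55).
gcd(49, 55) = 1

Step 2: Check divisibility.
Does 1 divide 20? 20 = 1 x 20, so yes.

By the theorem on linear Diophantine equations, 49c + 55d = 20 has integer solutions if and only if gcd(49, 55) divides 20. Since 1 | 20, solutions exist.

Yes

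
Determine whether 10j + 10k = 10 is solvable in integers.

Step 1: Compute gcd(10, 10).
gcd(10, 10) = 10

Step 2: Check divisibility.
Does 10 divide 10? 10 = 10 x 1, so yes.

By the theorem on linear Diophantine equations, 10j + 10k = 10 has integer solutions if and only if gcd(10, 10) divides 10. Since 10 | 10, solutions exist.

Yes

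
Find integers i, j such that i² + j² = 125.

We need to find integers i, j > 0 such that i² + j² = 125.
Trying i = 2: j² = 125 - 2² = 125 - 4 = 121
j = 11
Check: 2² + 11² = 4 + 121 = 125 ✓

125 = 2² + 11²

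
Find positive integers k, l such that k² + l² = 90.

Search for k with 90 - k² a perfect square.
k = 3: 90 - 3² = 90 - 9 = 81 = 9² ✓
So k = 3, l = 9.

k = 3, l = 9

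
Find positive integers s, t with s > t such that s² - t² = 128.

Factor: s² - t² = (s+t)(s-t) = 128.
We need two factors of 128 with the same parity.
Use s+t = 64 and s-t = 2 (product 64·2 = 128).
Adding: 2s = 66, so s = 33.
Subtracting: 2t = 62, so t = 31.
Check: 33² - 31² = 1089 - 961 = 128 ✓

s = 33, t = 31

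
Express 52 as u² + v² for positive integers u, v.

We need to find integers u, v > 0 such that u² + v² = 52.
Trying u = 4: v² = 52 - 4² = 52 - 16 = 36
v = 6
Check: 4² + 6² = 16 + 36 = 52 ✓

52 = 4² + 6²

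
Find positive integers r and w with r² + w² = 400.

We need to find integers r, w > 0 such that r² + w² = 400.
Trying r = 12: w² = 400 - 12² = 400 - 144 = 256
w = 16
Check: 12² + 16² = 144 + 256 = 400 ✓

400 = 12² + 16²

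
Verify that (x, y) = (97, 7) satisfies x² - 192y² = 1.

Compute x² = 97² = 9409
Compute 192y² = 192·7² = 192·49 = 9408
x² - 192y² = 9409 - 9408 = 1
Since this equals 1, (97, 7) is a solution.

Yes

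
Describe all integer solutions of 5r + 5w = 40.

Step 1: Compute gcd(5, 5) = 5.
Since 5 divides 40, solutions exist.

Step 2: Find a particular solution using extended Euclidean algorithm.
We get r₀ = 0, w₀ = 8.
Check: 5*0 + 5*8 = 40 = 40 ✓

Step 3: Write the general solution.
r = 0 + (5/5)t = 0 + 1t
w = 8 - (5/5)t = 8 - 1t
for any integer t.

r = 0 + 1t, w = 8 - 1t for integer t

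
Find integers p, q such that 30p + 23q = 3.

Step 1: Check solvability.
gcd(30, 23) = 1
Since 1 divides 3, solutions exist.

Step 2: Apply extended Euclidean algorithm to find gcd.
We find integers such that 30*x0 + 23*y0 = 1

Step 3: Scale the particular solution.
Multiply by 3/1 = 3:
p = 30, q = -39

Step 4: Verify.
30*(30) + 23*(-39) = 3 = 3 ✓

p = 30, q = -39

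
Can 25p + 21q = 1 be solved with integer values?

Step 1: Compute gcd(25, 21).
gcd(25, 21) = 1

Step 2: Check divisibility.
Does 1 divide 1? 1 = 1 x 1, so yes.

By the theorem on linear Diophantine equations, 25p + 21q = 1 has integer solutions if and only if gcd(25, 21) divides 1. Since 1 | 1, solutions exist.

Yes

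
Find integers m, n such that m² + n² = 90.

We need to find integers m, n > 0 such that m² + n² = 90.
Trying m = 3: n² = 90 - 3² = 90 - 9 = 81
n = 9
Check: 3² + 9² = 9 + 81 = 90 ✓

90 = 3² + 9²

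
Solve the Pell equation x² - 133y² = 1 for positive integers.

We seek the smallest positive integers (x, y) with x² - 133y² = 1, i.e., x² = 133y² + 1.
Try successive y values:
y = 1: x² = 133·1² + 1 = 134, not a perfect square
y = 2: x² = 133·2² + 1 = 533, not a perfect square
y = 3: x² = 133·3² + 1 = 1198, not a perfect square
... continuing the search (or via continued fractions) ...
y = 224460: x² = 133·224460² + 1 = 6700844782801, x = 2588599 ✓

Verify: 2588599² - 133·224460² = 6700844782801 - 6700844782800 = 1 ✓

x = 2588599, y = 224460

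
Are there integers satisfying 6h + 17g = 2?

Step 1: Compute gcd(6, 17).
gcd(6, 17) = 1

Step 2: Check divisibility.
Does 1 divide 2? 2 = 1 x 2, so yes.

By the theorem on linear Diophantine equations, 6h + 17g = 2 has integer solutions if and only if gcd(6, 17) divides 2. Since 1 | 2, solutions exist.

Yes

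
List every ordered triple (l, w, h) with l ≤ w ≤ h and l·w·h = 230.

Iterate l from 1 to ⌊230^(1/3)⌋. For each l dividing 230, iterate w ≥ l with w dividing 230/l, and set h = 230/(l·w).
Triples found (5): (1×1×230), (1×2×115), (1×5×46), (1×10×23), (2×5×23)

(1×1×230), (1×2×115), (1×5×46), (1×10×23), (2×5×23)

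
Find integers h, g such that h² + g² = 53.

We need to find integers h, g > 0 such that h² + g² = 53.
Trying h = 2: g² = 53 - 2² = 53 - 4 = 49
g = 7
Check: 2² + 7² = 4 + 49 = 53 ✓

53 = 2² + 7²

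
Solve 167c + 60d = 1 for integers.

Step 1: Check solvability.
gcd(167, 60) = 1
Since 1 divides 1, solutions exist.

Step 2: Apply extended Euclidean algorithm to find gcd.
We find integers such that 167*x0 + 60*y0 = 1

Step 3: Scale the particular solution.
Multiply by 1/1 = 1:
c = 23, d = -64

Step 4: Verify.
167*(23) + 60*(-64) = 1 = 1 ✓

c = 23, d = -64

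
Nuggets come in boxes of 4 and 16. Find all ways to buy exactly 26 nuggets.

We need non-negative integers (x, y) with 4x + 16y = 26.
For each x in 0..6, check if 26 - 4x is a non-negative multiple of 16.
No x yields an integer y ≥ 0.

No solution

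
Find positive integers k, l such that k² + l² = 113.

Search for k with 113 - k² a perfect square.
k = 7: 113 - 7² = 113 - 49 = 64 = 8² ✓
So k = 7, l = 8.

k = 7, l = 8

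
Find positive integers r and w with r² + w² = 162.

We need to find integers r, w > 0 such that r² + w² = 162.
Trying r = 9: w² = 162 - 9² = 162 - 81 = 81
w = 9
Check: 9² + 9² = 81 + 81 = 162 ✓

162 = 9² + 9²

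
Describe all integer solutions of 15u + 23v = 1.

Step 1: Compute gcd(15, 23) = 1.
Since 1 divides 1, solutions exist.

Step 2: Find a particular solution using extended Euclidean algorithm.
We get u₀ = -3, v₀ = 2.
Check: 15*-3 + 23*2 = 1 = 1 ✓

Step 3: Write the general solution.
u = -3 + (23/1)t = -3 + 23t
v = 2 - (15/1)t = 2 - 15t
for any integer t.

u = -3 + 23t, v = 2 - 15t for integer t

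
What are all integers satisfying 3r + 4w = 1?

Step 1: Compute gcd(3, 4) = 1.
Since 1 divides 1, solutions exist.

Step 2: Find a particular solution using extended Euclidean algorithm.
We get r₀ = -1, w₀ = 1.
Check: 3*-1 + 4*1 = 1 = 1 ✓

Step 3: Write the general solution.
r = -1 + (4/1)t = -1 + 4t
w = 1 - (3/1)t = 1 - 3t
for any integer t.

r = -1 + 4t, w = 1 - 3t for integer t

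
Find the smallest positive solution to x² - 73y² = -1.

We need x² = 73y² - 1. Try successive y:
y = 1: x² = 73·1² - 1 = 72, not a perfect square
y = 2: x² = 73·2² - 1 = 291, not a perfect square
y = 3: x² = 73·3² - 1 = 656, not a perfect square
...
y = 125: x² = 73·125² - 1 = 1140624 = 1068² ✓
Check: 1068² - 73·125² = 1140624 - 1140625 = -1 ✓

x = 1068, y = 125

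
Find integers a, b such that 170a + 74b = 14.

Step 1: Check solvability.
gcd(170, 74) = 2
Since 2 divides 14, solutions exist.

Step 2: Apply extended Euclidean algorithm to find gcd.
We find integers such that 170*x0 + 74*y0 = 2

Step 3: Scale the particular solution.
Multiply by 14/2 = 7:
a = -70, b = 161

Step 4: Verify.
170*(-70) + 74*(161) = 14 = 14 ✓

a = -70, b = 161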